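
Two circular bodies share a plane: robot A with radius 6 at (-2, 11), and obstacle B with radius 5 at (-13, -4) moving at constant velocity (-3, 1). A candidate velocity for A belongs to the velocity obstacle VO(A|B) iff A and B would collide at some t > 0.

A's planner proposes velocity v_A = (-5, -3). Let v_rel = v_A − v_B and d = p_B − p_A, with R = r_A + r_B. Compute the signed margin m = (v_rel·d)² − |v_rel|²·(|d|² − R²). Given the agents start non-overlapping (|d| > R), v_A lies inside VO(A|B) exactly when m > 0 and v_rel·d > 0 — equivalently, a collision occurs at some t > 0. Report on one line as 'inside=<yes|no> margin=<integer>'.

d = (-11, -15),  |d|² = 346;  R = 6+5 = 11,  c = 346−11² = 225
v_rel = (-2, -4),  |v_rel|² = 20;  v_rel·d = (-2)·(-11) + (-4)·(-15) = 82
20·t² − 164·t + 225 = 0  ⇒  m = 82² − 20·225 = 2224
m = 2224 > 0,  v_rel·d = 82 > 0  ⇒  inside

inside=yes margin=2224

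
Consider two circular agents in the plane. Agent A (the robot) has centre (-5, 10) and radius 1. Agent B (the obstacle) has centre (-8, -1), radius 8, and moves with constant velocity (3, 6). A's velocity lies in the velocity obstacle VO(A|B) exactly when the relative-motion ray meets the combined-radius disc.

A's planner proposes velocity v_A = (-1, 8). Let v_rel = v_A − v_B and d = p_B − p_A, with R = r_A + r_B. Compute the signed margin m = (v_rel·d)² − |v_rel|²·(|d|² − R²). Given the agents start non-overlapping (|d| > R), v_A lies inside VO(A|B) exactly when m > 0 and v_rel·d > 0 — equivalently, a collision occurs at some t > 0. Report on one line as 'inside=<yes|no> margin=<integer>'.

d = (-3, -11),  |d|² = 130;  R = 1+8 = 9,  c = 130−9² = 49
v_rel = (-4, 2),  |v_rel|² = 20;  v_rel·d = (-4)·(-3) + (2)·(-11) = -10
20·t² + 20·t + 49 = 0  ⇒  m = (-10)² − 20·49 = -880
m = -880 < 0,  v_rel·d = -10 < 0  ⇒  outside

inside=no margin=-880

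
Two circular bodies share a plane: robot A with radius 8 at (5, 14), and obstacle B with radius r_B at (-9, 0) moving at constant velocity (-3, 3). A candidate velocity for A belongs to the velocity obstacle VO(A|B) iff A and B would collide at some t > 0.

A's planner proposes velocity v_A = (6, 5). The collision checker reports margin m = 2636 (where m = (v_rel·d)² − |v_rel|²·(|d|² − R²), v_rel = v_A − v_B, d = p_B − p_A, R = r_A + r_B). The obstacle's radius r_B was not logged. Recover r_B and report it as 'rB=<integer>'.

m = 2636
d = (-14, -14);  v_rel = (9, 2),  |v_rel|² = 85
v_rel×d = (9)·(-14) − (2)·(-14) = -98
since m = R²·85 − (-98)²:  R² = (9604 + 2636) / 85 = 144
R = √144 = 12  ⇒  r_B = 12 − 8 = 4

rB=4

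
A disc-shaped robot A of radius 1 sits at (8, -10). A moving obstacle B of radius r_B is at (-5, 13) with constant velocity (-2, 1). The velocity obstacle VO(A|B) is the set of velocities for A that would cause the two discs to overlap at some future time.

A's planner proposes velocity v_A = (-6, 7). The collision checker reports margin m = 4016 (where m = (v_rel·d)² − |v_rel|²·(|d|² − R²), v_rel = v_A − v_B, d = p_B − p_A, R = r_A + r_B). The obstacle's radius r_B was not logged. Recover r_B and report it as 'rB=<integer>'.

m = 4016
d = (-13, 23);  v_rel = (-4, 6),  |v_rel|² = 52
v_rel×d = (-4)·(23) − (6)·(-13) = -14
since m = R²·52 − (-14)²:  R² = (196 + 4016) / 52 = 81
R = √81 = 9  ⇒  r_B = 9 − 1 = 8

rB=8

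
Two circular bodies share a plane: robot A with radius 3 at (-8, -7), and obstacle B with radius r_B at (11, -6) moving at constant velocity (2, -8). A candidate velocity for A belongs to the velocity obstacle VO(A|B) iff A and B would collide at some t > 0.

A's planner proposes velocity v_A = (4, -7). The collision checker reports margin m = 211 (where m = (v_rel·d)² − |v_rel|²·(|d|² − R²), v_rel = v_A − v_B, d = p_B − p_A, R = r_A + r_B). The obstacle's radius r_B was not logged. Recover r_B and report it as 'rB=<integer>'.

m = 211
d = (19, 1);  v_rel = (2, 1),  |v_rel|² = 5
v_rel×d = (2)·(1) − (1)·(19) = -17
since m = R²·5 − (-17)²:  R² = (289 + 211) / 5 = 100
R = √100 = 10  ⇒  r_B = 10 − 3 = 7

rB=7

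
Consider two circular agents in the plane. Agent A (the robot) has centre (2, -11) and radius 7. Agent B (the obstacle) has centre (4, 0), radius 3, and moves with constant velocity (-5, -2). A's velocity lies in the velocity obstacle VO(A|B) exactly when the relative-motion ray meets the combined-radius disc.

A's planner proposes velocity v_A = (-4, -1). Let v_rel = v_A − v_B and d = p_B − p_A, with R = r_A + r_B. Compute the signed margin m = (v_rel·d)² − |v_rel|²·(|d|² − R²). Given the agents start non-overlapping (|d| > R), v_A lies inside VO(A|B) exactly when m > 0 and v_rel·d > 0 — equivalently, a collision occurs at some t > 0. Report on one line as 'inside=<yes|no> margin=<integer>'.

d = (2, 11),  |d|² = 125;  R = 7+3 = 10,  c = 125−10² = 25
v_rel = (1, 1),  |v_rel|² = 2;  v_rel·d = (1)·(2) + (1)·(11) = 13
2·t² − 26·t + 25 = 0  ⇒  m = 13² − 2·25 = 119
m = 119 > 0,  v_rel·d = 13 > 0  ⇒  inside

inside=yes margin=119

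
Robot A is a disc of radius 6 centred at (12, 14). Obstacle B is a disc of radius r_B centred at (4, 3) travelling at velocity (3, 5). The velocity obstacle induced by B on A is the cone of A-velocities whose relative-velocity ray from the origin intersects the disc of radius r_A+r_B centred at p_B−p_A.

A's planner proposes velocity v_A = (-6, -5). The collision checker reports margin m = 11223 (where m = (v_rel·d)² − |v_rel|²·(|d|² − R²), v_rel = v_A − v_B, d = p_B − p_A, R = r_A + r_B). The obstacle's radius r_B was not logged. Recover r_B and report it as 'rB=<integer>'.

m = 11223
d = (-8, -11);  v_rel = (-9, -10),  |v_rel|² = 181
v_rel×d = (-9)·(-11) − (-10)·(-8) = 19
since m = R²·181 − 19²:  R² = (361 + 11223) / 181 = 64
R = √64 = 8  ⇒  r_B = 8 − 6 = 2

rB=2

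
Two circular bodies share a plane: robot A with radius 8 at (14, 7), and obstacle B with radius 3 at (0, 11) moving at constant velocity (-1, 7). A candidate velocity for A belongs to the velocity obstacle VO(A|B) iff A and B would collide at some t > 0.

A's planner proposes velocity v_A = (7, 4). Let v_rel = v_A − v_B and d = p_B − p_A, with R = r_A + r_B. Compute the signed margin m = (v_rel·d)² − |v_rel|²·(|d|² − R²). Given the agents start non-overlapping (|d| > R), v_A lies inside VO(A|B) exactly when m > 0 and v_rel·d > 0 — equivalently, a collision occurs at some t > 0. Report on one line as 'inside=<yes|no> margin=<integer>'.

d = (-14, 4),  |d|² = 212;  R = 8+3 = 11,  c = 212−11² = 91
v_rel = (8, -3),  |v_rel|² = 73;  v_rel·d = (8)·(-14) + (-3)·(4) = -124
73·t² + 248·t + 91 = 0  ⇒  m = (-124)² − 73·91 = 8733
m = 8733 > 0,  v_rel·d = -124 < 0  ⇒  outside

inside=no margin=8733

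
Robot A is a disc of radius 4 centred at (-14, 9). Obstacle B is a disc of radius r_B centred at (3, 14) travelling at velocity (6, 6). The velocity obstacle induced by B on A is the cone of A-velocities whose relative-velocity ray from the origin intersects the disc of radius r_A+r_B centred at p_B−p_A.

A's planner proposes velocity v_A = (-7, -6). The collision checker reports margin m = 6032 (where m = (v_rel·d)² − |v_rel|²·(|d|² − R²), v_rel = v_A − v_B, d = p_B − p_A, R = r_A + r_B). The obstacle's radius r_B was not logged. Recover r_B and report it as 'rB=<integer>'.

m = 6032
d = (17, 5);  v_rel = (-13, -12),  |v_rel|² = 313
v_rel×d = (-13)·(5) − (-12)·(17) = 139
since m = R²·313 − 139²:  R² = (19321 + 6032) / 313 = 81
R = √81 = 9  ⇒  r_B = 9 − 4 = 5

rB=5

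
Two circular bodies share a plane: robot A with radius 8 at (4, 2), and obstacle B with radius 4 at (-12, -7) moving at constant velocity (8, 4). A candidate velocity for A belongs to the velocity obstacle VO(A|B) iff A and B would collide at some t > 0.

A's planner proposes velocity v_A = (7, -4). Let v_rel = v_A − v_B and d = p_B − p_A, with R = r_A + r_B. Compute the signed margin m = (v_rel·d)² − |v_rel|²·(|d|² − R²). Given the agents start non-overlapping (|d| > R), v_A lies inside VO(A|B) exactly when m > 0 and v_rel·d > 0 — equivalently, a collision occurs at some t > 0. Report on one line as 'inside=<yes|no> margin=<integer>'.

d = (-16, -9),  |d|² = 337;  R = 8+4 = 12,  c = 337−12² = 193
v_rel = (-1, -8),  |v_rel|² = 65;  v_rel·d = (-1)·(-16) + (-8)·(-9) = 88
65·t² − 176·t + 193 = 0  ⇒  m = 88² − 65·193 = -4801
m = -4801 < 0,  v_rel·d = 88 > 0  ⇒  outside

inside=no margin=-4801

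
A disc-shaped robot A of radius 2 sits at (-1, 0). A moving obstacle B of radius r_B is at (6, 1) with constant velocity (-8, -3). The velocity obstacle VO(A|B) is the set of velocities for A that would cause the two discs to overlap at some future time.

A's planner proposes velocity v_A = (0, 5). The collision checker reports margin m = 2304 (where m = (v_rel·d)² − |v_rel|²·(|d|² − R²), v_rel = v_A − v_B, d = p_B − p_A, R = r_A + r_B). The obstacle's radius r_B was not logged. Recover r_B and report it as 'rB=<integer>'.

m = 2304
d = (7, 1);  v_rel = (8, 8),  |v_rel|² = 128
v_rel×d = (8)·(1) − (8)·(7) = -48
since m = R²·128 − (-48)²:  R² = (2304 + 2304) / 128 = 36
R = √36 = 6  ⇒  r_B = 6 − 2 = 4

rB=4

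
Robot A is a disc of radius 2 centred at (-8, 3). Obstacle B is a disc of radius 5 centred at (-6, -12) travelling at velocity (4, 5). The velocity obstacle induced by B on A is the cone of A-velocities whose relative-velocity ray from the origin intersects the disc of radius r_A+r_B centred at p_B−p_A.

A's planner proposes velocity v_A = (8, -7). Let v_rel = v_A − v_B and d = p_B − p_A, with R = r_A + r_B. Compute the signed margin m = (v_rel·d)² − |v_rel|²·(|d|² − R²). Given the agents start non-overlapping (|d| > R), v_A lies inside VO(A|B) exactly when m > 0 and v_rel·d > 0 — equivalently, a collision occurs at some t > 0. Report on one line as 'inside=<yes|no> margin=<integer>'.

d = (2, -15),  |d|² = 229;  R = 2+5 = 7,  c = 229−7² = 180
v_rel = (4, -12),  |v_rel|² = 160;  v_rel·d = (4)·(2) + (-12)·(-15) = 188
160·t² − 376·t + 180 = 0  ⇒  m = 188² − 160·180 = 6544
m = 6544 > 0,  v_rel·d = 188 > 0  ⇒  inside

inside=yes margin=6544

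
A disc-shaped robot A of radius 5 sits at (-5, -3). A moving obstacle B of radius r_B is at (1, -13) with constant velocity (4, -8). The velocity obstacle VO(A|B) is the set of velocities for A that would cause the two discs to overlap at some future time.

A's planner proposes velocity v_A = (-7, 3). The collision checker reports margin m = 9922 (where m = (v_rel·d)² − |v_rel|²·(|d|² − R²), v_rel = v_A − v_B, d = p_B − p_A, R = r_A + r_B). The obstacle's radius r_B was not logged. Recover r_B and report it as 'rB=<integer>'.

m = 9922
d = (6, -10);  v_rel = (-11, 11),  |v_rel|² = 242
v_rel×d = (-11)·(-10) − (11)·(6) = 44
since m = R²·242 − 44²:  R² = (1936 + 9922) / 242 = 49
R = √49 = 7  ⇒  r_B = 7 − 5 = 2

rB=2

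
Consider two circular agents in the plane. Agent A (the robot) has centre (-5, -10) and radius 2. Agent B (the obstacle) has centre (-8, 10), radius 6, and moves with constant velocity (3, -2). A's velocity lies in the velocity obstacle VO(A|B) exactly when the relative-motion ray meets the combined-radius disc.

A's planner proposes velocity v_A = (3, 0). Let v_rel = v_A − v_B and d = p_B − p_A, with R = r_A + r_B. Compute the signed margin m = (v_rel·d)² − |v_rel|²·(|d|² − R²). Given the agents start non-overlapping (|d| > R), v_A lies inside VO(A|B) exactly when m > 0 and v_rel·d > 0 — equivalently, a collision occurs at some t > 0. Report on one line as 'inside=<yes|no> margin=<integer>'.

d = (-3, 20),  |d|² = 409;  R = 2+6 = 8,  c = 409−8² = 345
v_rel = (0, 2),  |v_rel|² = 4;  v_rel·d = (0)·(-3) + (2)·(20) = 40
4·t² − 80·t + 345 = 0  ⇒  m = 40² − 4·345 = 220
m = 220 > 0,  v_rel·d = 40 > 0  ⇒  inside

inside=yes margin=220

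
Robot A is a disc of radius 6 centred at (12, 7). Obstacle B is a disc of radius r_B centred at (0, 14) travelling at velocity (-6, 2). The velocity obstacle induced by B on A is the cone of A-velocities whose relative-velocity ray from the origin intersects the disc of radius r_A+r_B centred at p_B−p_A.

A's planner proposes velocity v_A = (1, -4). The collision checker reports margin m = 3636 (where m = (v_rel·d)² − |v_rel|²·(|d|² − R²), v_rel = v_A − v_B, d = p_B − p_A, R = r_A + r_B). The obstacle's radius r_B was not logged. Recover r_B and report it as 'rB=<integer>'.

m = 3636
d = (-12, 7);  v_rel = (7, -6),  |v_rel|² = 85
v_rel×d = (7)·(7) − (-6)·(-12) = -23
since m = R²·85 − (-23)²:  R² = (529 + 3636) / 85 = 49
R = √49 = 7  ⇒  r_B = 7 − 6 = 1

rB=1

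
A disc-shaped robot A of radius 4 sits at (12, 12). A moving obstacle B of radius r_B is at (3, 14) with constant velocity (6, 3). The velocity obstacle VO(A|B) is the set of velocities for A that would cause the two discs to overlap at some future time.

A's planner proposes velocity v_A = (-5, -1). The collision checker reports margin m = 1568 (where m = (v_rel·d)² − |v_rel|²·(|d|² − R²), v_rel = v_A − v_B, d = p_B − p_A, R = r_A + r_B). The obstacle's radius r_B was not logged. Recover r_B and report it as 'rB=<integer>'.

m = 1568
d = (-9, 2);  v_rel = (-11, -4),  |v_rel|² = 137
v_rel×d = (-11)·(2) − (-4)·(-9) = -58
since m = R²·137 − (-58)²:  R² = (3364 + 1568) / 137 = 36
R = √36 = 6  ⇒  r_B = 6 − 4 = 2

rB=2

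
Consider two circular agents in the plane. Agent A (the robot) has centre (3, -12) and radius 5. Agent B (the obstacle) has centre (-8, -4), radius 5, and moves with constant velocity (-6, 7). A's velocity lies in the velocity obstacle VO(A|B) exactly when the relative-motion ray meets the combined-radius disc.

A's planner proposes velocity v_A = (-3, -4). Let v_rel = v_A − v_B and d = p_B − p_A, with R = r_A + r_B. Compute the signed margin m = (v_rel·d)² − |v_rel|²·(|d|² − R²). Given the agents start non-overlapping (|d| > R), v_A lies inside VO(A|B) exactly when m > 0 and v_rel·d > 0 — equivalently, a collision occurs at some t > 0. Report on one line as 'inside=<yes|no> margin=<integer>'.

d = (-11, 8),  |d|² = 185;  R = 5+5 = 10,  c = 185−10² = 85
v_rel = (3, -11),  |v_rel|² = 130;  v_rel·d = (3)·(-11) + (-11)·(8) = -121
130·t² + 242·t + 85 = 0  ⇒  m = (-121)² − 130·85 = 3591
m = 3591 > 0,  v_rel·d = -121 < 0  ⇒  outside

inside=no margin=3591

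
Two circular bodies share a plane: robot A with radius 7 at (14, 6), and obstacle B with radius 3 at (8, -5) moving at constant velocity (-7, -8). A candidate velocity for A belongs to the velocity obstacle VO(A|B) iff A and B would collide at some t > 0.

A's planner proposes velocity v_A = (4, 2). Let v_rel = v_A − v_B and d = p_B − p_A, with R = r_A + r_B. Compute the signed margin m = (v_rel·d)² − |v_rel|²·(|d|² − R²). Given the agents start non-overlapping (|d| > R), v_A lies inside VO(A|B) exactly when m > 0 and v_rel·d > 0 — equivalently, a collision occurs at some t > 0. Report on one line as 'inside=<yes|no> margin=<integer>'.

d = (-6, -11),  |d|² = 157;  R = 7+3 = 10,  c = 157−10² = 57
v_rel = (11, 10),  |v_rel|² = 221;  v_rel·d = (11)·(-6) + (10)·(-11) = -176
221·t² + 352·t + 57 = 0  ⇒  m = (-176)² − 221·57 = 18379
m = 18379 > 0,  v_rel·d = -176 < 0  ⇒  outside

inside=no margin=18379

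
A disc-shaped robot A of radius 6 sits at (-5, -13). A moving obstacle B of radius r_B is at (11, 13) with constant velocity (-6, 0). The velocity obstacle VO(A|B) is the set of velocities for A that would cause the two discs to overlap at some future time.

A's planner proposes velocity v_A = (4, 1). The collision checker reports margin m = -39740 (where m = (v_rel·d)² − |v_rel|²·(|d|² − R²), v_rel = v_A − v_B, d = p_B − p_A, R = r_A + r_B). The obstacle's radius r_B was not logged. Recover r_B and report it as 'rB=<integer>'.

m = -39740
d = (16, 26);  v_rel = (10, 1),  |v_rel|² = 101
v_rel×d = (10)·(26) − (1)·(16) = 244
since m = R²·101 − 244²:  R² = (59536 + -39740) / 101 = 196
R = √196 = 14  ⇒  r_B = 14 − 6 = 8

rB=8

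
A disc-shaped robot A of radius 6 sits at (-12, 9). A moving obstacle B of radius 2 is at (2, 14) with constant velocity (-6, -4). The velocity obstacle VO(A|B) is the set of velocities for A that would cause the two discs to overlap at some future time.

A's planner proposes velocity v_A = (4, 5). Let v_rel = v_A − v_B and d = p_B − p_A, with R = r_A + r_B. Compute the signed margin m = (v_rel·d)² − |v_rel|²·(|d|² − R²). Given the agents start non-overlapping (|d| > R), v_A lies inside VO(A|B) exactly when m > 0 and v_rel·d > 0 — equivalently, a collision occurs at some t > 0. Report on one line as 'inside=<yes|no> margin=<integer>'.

d = (14, 5),  |d|² = 221;  R = 6+2 = 8,  c = 221−8² = 157
v_rel = (10, 9),  |v_rel|² = 181;  v_rel·d = (10)·(14) + (9)·(5) = 185
181·t² − 370·t + 157 = 0  ⇒  m = 185² − 181·157 = 5808
m = 5808 > 0,  v_rel·d = 185 > 0  ⇒  inside

inside=yes margin=5808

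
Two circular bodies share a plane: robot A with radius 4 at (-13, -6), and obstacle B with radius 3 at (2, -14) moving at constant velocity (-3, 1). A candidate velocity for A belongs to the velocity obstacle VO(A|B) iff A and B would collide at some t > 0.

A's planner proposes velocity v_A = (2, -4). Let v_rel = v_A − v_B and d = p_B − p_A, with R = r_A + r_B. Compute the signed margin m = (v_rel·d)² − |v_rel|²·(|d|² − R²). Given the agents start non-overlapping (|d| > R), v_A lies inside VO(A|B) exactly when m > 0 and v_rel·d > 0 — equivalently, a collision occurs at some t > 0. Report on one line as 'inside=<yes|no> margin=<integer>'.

d = (15, -8),  |d|² = 289;  R = 4+3 = 7,  c = 289−7² = 240
v_rel = (5, -5),  |v_rel|² = 50;  v_rel·d = (5)·(15) + (-5)·(-8) = 115
50·t² − 230·t + 240 = 0  ⇒  m = 115² − 50·240 = 1225
m = 1225 > 0,  v_rel·d = 115 > 0  ⇒  inside

inside=yes margin=1225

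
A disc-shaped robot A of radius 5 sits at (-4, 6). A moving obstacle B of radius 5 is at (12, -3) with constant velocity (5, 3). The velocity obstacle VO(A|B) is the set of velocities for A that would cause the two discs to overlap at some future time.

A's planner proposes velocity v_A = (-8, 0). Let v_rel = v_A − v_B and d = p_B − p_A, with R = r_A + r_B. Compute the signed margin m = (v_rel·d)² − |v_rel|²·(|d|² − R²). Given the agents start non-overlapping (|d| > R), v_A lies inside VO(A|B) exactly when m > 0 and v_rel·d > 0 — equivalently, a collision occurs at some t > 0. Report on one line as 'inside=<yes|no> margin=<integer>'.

d = (16, -9),  |d|² = 337;  R = 5+5 = 10,  c = 337−10² = 237
v_rel = (-13, -3),  |v_rel|² = 178;  v_rel·d = (-13)·(16) + (-3)·(-9) = -181
178·t² + 362·t + 237 = 0  ⇒  m = (-181)² − 178·237 = -9425
m = -9425 < 0,  v_rel·d = -181 < 0  ⇒  outside

inside=no margin=-9425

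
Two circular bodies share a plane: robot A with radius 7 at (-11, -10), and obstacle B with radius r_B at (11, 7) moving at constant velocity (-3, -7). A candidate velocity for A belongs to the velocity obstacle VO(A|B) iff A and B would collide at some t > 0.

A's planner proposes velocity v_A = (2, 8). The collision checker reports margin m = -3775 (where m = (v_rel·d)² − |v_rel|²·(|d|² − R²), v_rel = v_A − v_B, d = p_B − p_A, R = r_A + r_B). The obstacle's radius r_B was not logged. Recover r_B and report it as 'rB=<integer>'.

m = -3775
d = (22, 17);  v_rel = (5, 15),  |v_rel|² = 250
v_rel×d = (5)·(17) − (15)·(22) = -245
since m = R²·250 − (-245)²:  R² = (60025 + -3775) / 250 = 225
R = √225 = 15  ⇒  r_B = 15 − 7 = 8

rB=8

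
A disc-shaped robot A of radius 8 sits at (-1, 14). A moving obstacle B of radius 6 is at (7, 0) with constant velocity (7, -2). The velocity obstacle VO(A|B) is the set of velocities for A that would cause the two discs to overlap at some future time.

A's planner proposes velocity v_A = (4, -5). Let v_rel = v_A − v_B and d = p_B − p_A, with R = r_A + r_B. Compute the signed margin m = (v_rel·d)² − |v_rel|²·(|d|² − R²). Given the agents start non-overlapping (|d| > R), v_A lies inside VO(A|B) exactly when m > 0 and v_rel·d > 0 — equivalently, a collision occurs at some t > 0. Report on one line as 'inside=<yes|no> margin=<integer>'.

d = (8, -14),  |d|² = 260;  R = 8+6 = 14,  c = 260−14² = 64
v_rel = (-3, -3),  |v_rel|² = 18;  v_rel·d = (-3)·(8) + (-3)·(-14) = 18
18·t² − 36·t + 64 = 0  ⇒  m = 18² − 18·64 = -828
m = -828 < 0,  v_rel·d = 18 > 0  ⇒  outside

inside=no margin=-828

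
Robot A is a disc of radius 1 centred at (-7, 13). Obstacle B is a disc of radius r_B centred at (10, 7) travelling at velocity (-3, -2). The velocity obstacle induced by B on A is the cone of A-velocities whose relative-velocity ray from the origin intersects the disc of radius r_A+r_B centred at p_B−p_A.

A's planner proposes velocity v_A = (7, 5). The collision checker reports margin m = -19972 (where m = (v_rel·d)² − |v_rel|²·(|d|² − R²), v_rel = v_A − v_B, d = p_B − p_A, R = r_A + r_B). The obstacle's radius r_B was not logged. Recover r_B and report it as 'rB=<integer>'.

m = -19972
d = (17, -6);  v_rel = (10, 7),  |v_rel|² = 149
v_rel×d = (10)·(-6) − (7)·(17) = -179
since m = R²·149 − (-179)²:  R² = (32041 + -19972) / 149 = 81
R = √81 = 9  ⇒  r_B = 9 − 1 = 8

rB=8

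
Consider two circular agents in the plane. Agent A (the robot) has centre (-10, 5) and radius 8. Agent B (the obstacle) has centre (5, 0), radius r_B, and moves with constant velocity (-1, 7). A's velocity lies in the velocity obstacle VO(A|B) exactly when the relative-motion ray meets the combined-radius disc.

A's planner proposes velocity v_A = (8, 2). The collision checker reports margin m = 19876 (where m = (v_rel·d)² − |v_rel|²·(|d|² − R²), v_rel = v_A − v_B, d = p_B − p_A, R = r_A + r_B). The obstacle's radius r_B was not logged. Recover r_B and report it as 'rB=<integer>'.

m = 19876
d = (15, -5);  v_rel = (9, -5),  |v_rel|² = 106
v_rel×d = (9)·(-5) − (-5)·(15) = 30
since m = R²·106 − 30²:  R² = (900 + 19876) / 106 = 196
R = √196 = 14  ⇒  r_B = 14 − 8 = 6

rB=6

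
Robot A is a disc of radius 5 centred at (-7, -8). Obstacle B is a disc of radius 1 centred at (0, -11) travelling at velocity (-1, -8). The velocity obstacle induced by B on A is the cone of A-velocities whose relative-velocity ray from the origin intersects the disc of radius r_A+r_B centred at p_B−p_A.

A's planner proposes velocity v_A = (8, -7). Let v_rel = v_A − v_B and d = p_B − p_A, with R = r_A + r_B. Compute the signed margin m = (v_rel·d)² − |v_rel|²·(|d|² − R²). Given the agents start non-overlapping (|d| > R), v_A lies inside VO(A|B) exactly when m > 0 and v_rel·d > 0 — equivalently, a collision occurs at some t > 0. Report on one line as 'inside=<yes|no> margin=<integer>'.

d = (7, -3),  |d|² = 58;  R = 5+1 = 6,  c = 58−6² = 22
v_rel = (9, 1),  |v_rel|² = 82;  v_rel·d = (9)·(7) + (1)·(-3) = 60
82·t² − 120·t + 22 = 0  ⇒  m = 60² − 82·22 = 1796
m = 1796 > 0,  v_rel·d = 60 > 0  ⇒  inside

inside=yes margin=1796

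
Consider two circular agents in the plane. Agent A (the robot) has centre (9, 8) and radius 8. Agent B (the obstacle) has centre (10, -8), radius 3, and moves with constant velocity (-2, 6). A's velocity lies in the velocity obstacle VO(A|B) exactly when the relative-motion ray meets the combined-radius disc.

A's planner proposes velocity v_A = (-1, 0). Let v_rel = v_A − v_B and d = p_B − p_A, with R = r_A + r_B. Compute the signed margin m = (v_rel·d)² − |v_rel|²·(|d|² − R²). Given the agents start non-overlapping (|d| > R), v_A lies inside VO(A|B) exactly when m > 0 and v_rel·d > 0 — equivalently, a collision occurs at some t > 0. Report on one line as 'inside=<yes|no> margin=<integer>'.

d = (1, -16),  |d|² = 257;  R = 8+3 = 11,  c = 257−11² = 136
v_rel = (1, -6),  |v_rel|² = 37;  v_rel·d = (1)·(1) + (-6)·(-16) = 97
37·t² − 194·t + 136 = 0  ⇒  m = 97² − 37·136 = 4377
m = 4377 > 0,  v_rel·d = 97 > 0  ⇒  inside

inside=yes margin=4377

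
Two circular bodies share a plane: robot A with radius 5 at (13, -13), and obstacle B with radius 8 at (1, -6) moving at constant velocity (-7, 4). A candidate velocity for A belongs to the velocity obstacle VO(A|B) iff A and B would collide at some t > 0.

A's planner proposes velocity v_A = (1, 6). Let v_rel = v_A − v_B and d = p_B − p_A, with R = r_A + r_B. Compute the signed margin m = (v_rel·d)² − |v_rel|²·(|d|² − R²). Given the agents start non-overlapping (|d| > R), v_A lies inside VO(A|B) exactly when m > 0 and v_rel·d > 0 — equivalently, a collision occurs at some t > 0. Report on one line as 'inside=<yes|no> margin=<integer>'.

d = (-12, 7),  |d|² = 193;  R = 5+8 = 13,  c = 193−13² = 24
v_rel = (8, 2),  |v_rel|² = 68;  v_rel·d = (8)·(-12) + (2)·(7) = -82
68·t² + 164·t + 24 = 0  ⇒  m = (-82)² − 68·24 = 5092
m = 5092 > 0,  v_rel·d = -82 < 0  ⇒  outside

inside=no margin=5092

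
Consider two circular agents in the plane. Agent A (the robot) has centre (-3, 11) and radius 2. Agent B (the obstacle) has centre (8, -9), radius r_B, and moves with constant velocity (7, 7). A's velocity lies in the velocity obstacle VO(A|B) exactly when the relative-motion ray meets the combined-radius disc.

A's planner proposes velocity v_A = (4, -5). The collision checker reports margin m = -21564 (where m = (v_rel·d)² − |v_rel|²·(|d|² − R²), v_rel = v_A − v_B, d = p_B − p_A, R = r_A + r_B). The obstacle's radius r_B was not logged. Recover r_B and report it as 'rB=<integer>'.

m = -21564
d = (11, -20);  v_rel = (-3, -12),  |v_rel|² = 153
v_rel×d = (-3)·(-20) − (-12)·(11) = 192
since m = R²·153 − 192²:  R² = (36864 + -21564) / 153 = 100
R = √100 = 10  ⇒  r_B = 10 − 2 = 8

rB=8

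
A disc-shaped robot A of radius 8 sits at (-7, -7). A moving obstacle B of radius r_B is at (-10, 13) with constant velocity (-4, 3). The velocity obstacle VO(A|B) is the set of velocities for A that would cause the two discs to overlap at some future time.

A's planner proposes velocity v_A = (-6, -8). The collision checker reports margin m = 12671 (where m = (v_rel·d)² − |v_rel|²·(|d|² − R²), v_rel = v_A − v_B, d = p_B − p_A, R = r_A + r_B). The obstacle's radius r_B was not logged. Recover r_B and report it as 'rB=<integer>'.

m = 12671
d = (-3, 20);  v_rel = (-2, -11),  |v_rel|² = 125
v_rel×d = (-2)·(20) − (-11)·(-3) = -73
since m = R²·125 − (-73)²:  R² = (5329 + 12671) / 125 = 144
R = √144 = 12  ⇒  r_B = 12 − 8 = 4

rB=4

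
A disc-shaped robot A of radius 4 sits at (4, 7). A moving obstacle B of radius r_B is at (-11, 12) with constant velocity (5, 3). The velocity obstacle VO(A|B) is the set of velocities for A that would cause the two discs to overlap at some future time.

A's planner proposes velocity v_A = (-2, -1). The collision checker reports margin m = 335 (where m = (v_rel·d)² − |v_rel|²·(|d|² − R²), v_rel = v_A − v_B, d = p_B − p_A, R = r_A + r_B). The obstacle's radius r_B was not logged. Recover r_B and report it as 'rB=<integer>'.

m = 335
d = (-15, 5);  v_rel = (-7, -4),  |v_rel|² = 65
v_rel×d = (-7)·(5) − (-4)·(-15) = -95
since m = R²·65 − (-95)²:  R² = (9025 + 335) / 65 = 144
R = √144 = 12  ⇒  r_B = 12 − 4 = 8

rB=8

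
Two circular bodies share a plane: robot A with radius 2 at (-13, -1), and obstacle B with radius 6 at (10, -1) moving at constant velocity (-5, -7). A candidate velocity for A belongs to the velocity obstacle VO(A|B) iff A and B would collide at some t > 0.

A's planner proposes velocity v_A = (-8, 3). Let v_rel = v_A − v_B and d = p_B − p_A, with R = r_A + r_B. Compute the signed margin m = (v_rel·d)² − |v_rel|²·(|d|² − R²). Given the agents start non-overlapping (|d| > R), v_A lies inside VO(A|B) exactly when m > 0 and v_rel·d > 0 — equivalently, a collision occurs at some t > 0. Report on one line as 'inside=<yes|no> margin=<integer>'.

d = (23, 0),  |d|² = 529;  R = 2+6 = 8,  c = 529−8² = 465
v_rel = (-3, 10),  |v_rel|² = 109;  v_rel·d = (-3)·(23) + (10)·(0) = -69
109·t² + 138·t + 465 = 0  ⇒  m = (-69)² − 109·465 = -45924
m = -45924 < 0,  v_rel·d = -69 < 0  ⇒  outside

inside=no margin=-45924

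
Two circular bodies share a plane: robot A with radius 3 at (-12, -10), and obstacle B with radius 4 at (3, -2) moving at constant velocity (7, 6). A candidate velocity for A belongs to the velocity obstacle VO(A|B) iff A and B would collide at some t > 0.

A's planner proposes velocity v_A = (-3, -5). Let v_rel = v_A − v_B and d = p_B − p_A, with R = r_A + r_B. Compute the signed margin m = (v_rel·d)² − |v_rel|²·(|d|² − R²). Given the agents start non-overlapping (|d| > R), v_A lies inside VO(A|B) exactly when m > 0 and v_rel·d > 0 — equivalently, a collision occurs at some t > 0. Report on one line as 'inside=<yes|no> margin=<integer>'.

d = (15, 8),  |d|² = 289;  R = 3+4 = 7,  c = 289−7² = 240
v_rel = (-10, -11),  |v_rel|² = 221;  v_rel·d = (-10)·(15) + (-11)·(8) = -238
221·t² + 476·t + 240 = 0  ⇒  m = (-238)² − 221·240 = 3604
m = 3604 > 0,  v_rel·d = -238 < 0  ⇒  outside

inside=no margin=3604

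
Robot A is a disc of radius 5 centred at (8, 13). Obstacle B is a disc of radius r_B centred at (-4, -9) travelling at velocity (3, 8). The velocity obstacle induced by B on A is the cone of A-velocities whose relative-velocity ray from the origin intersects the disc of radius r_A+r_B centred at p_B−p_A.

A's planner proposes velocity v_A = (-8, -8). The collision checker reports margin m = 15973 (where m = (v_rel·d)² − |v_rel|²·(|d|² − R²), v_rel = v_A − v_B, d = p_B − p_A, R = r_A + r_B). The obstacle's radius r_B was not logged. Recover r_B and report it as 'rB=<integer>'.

m = 15973
d = (-12, -22);  v_rel = (-11, -16),  |v_rel|² = 377
v_rel×d = (-11)·(-22) − (-16)·(-12) = 50
since m = R²·377 − 50²:  R² = (2500 + 15973) / 377 = 49
R = √49 = 7  ⇒  r_B = 7 − 5 = 2

rB=2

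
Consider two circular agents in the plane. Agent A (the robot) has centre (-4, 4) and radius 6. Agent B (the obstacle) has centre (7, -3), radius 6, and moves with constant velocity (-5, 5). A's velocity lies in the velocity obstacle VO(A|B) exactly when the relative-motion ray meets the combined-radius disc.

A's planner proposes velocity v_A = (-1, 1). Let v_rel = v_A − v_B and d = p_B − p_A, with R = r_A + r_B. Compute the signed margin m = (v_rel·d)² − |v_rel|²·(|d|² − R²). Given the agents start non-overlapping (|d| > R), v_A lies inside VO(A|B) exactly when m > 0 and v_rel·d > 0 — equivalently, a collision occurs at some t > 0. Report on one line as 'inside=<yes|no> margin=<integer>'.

d = (11, -7),  |d|² = 170;  R = 6+6 = 12,  c = 170−12² = 26
v_rel = (4, -4),  |v_rel|² = 32;  v_rel·d = (4)·(11) + (-4)·(-7) = 72
32·t² − 144·t + 26 = 0  ⇒  m = 72² − 32·26 = 4352
m = 4352 > 0,  v_rel·d = 72 > 0  ⇒  inside

inside=yes margin=4352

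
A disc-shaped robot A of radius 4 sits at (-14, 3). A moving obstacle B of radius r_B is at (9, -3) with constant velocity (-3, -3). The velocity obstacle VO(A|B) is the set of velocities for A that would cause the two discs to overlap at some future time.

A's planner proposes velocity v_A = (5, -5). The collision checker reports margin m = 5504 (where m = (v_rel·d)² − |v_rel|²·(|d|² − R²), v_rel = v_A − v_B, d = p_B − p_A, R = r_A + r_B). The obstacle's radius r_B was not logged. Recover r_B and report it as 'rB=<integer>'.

m = 5504
d = (23, -6);  v_rel = (8, -2),  |v_rel|² = 68
v_rel×d = (8)·(-6) − (-2)·(23) = -2
since m = R²·68 − (-2)²:  R² = (4 + 5504) / 68 = 81
R = √81 = 9  ⇒  r_B = 9 − 4 = 5

rB=5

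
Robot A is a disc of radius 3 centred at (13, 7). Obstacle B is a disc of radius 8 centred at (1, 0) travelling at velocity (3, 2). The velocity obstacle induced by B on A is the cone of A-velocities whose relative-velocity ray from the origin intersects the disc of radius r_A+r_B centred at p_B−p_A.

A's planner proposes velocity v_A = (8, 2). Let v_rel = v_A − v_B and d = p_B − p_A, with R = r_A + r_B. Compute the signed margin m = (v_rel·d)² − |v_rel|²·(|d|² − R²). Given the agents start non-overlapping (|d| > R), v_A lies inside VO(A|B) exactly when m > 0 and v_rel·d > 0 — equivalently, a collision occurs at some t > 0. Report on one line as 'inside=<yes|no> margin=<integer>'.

d = (-12, -7),  |d|² = 193;  R = 3+8 = 11,  c = 193−11² = 72
v_rel = (5, 0),  |v_rel|² = 25;  v_rel·d = (5)·(-12) + (0)·(-7) = -60
25·t² + 120·t + 72 = 0  ⇒  m = (-60)² − 25·72 = 1800
m = 1800 > 0,  v_rel·d = -60 < 0  ⇒  outside

inside=no margin=1800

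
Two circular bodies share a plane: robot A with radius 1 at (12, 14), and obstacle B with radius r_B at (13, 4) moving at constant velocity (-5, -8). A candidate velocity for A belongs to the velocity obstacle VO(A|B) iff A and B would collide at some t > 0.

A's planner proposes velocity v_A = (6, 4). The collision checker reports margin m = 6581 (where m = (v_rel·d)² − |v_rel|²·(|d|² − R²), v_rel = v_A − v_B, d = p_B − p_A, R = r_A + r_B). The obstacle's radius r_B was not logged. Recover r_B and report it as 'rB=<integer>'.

m = 6581
d = (1, -10);  v_rel = (11, 12),  |v_rel|² = 265
v_rel×d = (11)·(-10) − (12)·(1) = -122
since m = R²·265 − (-122)²:  R² = (14884 + 6581) / 265 = 81
R = √81 = 9  ⇒  r_B = 9 − 1 = 8

rB=8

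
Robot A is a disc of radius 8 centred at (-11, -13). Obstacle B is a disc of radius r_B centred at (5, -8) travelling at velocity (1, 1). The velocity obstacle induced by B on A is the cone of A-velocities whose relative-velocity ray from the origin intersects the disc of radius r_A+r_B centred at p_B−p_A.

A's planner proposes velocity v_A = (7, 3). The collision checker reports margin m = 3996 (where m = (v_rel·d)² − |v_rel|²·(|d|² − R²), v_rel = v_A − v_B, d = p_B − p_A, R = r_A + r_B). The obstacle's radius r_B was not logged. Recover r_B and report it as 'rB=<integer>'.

m = 3996
d = (16, 5);  v_rel = (6, 2),  |v_rel|² = 40
v_rel×d = (6)·(5) − (2)·(16) = -2
since m = R²·40 − (-2)²:  R² = (4 + 3996) / 40 = 100
R = √100 = 10  ⇒  r_B = 10 − 8 = 2

rB=2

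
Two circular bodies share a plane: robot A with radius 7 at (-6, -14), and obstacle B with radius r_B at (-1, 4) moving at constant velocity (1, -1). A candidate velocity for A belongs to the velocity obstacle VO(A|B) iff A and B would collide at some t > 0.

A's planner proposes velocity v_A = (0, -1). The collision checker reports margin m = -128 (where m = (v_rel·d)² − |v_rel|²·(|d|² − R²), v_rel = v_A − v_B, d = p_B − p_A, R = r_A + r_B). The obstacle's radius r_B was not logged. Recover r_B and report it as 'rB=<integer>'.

m = -128
d = (5, 18);  v_rel = (-1, 0),  |v_rel|² = 1
v_rel×d = (-1)·(18) − (0)·(5) = -18
since m = R²·1 − (-18)²:  R² = (324 + -128) / 1 = 196
R = √196 = 14  ⇒  r_B = 14 − 7 = 7

rB=7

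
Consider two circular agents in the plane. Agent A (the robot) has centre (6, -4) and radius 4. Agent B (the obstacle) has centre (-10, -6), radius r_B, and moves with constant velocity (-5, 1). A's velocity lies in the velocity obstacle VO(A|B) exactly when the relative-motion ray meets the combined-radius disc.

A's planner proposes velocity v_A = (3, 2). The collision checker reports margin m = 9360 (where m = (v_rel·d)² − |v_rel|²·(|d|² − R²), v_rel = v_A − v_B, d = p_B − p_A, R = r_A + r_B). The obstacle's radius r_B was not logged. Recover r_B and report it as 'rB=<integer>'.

m = 9360
d = (-16, -2);  v_rel = (8, 1),  |v_rel|² = 65
v_rel×d = (8)·(-2) − (1)·(-16) = 0
since m = R²·65 − 0²:  R² = (0 + 9360) / 65 = 144
R = √144 = 12  ⇒  r_B = 12 − 4 = 8

rB=8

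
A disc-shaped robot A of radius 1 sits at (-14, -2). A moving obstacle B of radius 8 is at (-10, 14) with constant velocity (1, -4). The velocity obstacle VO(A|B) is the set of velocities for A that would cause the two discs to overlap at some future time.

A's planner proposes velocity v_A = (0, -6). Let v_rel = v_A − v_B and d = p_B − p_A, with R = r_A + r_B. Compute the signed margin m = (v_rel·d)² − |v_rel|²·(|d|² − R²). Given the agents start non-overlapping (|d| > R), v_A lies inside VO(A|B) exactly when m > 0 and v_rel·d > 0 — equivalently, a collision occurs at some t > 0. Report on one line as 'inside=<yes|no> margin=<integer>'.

d = (4, 16),  |d|² = 272;  R = 1+8 = 9,  c = 272−9² = 191
v_rel = (-1, -2),  |v_rel|² = 5;  v_rel·d = (-1)·(4) + (-2)·(16) = -36
5·t² + 72·t + 191 = 0  ⇒  m = (-36)² − 5·191 = 341
m = 341 > 0,  v_rel·d = -36 < 0  ⇒  outside

inside=no margin=341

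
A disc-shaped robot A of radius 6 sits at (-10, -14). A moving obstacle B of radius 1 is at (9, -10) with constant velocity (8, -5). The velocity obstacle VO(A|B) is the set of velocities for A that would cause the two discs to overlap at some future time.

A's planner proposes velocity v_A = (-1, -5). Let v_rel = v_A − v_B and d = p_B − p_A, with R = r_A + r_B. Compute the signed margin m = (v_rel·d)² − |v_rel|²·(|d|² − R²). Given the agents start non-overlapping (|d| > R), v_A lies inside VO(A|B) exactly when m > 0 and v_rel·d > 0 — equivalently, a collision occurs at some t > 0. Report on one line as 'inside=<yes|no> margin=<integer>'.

d = (19, 4),  |d|² = 377;  R = 6+1 = 7,  c = 377−7² = 328
v_rel = (-9, 0),  |v_rel|² = 81;  v_rel·d = (-9)·(19) + (0)·(4) = -171
81·t² + 342·t + 328 = 0  ⇒  m = (-171)² − 81·328 = 2673
m = 2673 > 0,  v_rel·d = -171 < 0  ⇒  outside

inside=no margin=2673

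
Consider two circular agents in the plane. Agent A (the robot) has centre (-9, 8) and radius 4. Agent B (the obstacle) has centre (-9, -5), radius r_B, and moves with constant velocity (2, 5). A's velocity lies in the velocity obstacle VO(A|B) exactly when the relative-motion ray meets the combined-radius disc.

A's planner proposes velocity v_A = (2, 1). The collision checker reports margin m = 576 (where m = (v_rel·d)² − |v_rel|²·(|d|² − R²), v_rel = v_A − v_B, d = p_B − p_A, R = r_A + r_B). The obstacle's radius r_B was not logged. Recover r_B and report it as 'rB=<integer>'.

m = 576
d = (0, -13);  v_rel = (0, -4),  |v_rel|² = 16
v_rel×d = (0)·(-13) − (-4)·(0) = 0
since m = R²·16 − 0²:  R² = (0 + 576) / 16 = 36
R = √36 = 6  ⇒  r_B = 6 − 4 = 2

rB=2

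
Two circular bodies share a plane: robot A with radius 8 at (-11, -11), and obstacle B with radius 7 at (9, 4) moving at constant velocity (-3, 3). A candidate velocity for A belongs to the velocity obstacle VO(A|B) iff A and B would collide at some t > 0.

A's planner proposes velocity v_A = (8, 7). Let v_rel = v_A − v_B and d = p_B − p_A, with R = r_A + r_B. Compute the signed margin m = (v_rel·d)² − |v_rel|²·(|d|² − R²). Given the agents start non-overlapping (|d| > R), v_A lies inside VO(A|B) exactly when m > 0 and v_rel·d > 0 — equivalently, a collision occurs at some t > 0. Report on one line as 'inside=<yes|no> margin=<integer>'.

d = (20, 15),  |d|² = 625;  R = 8+7 = 15,  c = 625−15² = 400
v_rel = (11, 4),  |v_rel|² = 137;  v_rel·d = (11)·(20) + (4)·(15) = 280
137·t² − 560·t + 400 = 0  ⇒  m = 280² − 137·400 = 23600
m = 23600 > 0,  v_rel·d = 280 > 0  ⇒  inside

inside=yes margin=23600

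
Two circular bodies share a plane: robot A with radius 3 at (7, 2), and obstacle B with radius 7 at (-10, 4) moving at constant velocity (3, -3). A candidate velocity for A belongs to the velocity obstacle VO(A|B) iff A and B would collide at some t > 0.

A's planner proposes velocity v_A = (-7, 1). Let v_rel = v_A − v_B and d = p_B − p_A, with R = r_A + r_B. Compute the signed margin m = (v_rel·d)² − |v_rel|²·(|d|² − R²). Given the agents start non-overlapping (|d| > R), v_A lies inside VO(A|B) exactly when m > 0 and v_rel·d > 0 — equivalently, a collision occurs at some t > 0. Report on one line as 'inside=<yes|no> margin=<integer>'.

d = (-17, 2),  |d|² = 293;  R = 3+7 = 10,  c = 293−10² = 193
v_rel = (-10, 4),  |v_rel|² = 116;  v_rel·d = (-10)·(-17) + (4)·(2) = 178
116·t² − 356·t + 193 = 0  ⇒  m = 178² − 116·193 = 9296
m = 9296 > 0,  v_rel·d = 178 > 0  ⇒  inside

inside=yes margin=9296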